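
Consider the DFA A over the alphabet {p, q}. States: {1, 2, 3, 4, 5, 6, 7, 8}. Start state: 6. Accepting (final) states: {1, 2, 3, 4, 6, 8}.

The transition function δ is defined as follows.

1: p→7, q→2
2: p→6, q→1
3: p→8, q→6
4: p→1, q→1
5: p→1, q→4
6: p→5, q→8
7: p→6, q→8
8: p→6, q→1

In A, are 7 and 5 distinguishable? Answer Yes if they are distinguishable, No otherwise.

No

States {3} cannot be reached from the start state, so discard them.
P0 = {1,2,4,6,8} | {5,7}.
Split {1,2,4,6,8} by δ(·,p) → {2,4,8} and {1,6}.
No further refinement is possible. Final partition (3 blocks): {2,4,8} | {5,7} | {1,6}.
7 and 5 lie in the same block of the stable partition, so they are equivalent — no string distinguishes them.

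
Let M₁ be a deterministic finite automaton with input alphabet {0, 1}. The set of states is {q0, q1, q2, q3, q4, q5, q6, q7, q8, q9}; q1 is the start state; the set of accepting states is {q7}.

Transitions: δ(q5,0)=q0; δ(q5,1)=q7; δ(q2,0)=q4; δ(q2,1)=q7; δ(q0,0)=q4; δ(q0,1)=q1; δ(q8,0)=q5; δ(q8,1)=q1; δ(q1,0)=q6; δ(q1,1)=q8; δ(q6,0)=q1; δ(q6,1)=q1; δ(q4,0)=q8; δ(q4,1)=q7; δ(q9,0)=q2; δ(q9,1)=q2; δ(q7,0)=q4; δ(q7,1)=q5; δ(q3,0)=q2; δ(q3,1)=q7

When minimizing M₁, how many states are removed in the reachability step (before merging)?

Starting at q1 and following transitions, the reachable set is {q0, q1, q4, q5, q6, q7, q8}. That leaves q2, q3, q9 unreachable — 3 in total.

3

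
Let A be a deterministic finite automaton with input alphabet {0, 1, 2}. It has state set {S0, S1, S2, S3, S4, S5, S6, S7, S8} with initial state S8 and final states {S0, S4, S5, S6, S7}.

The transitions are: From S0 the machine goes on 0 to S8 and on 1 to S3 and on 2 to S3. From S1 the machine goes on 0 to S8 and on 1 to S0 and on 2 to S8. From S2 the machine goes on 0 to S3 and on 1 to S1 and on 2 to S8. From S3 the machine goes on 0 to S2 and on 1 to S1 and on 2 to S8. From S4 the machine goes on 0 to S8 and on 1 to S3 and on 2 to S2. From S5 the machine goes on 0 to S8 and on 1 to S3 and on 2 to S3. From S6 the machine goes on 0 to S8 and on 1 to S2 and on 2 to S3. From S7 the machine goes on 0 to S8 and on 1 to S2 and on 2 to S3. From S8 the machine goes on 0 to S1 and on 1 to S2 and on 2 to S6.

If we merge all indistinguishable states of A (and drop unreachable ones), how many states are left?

4

Reachable states from the start: {S0,S1,S2,S3,S6,S8}. Unreachable: {S4,S5,S7} — drop them.
P0 = {S0,S6} | {S1,S2,S3,S8}.
Refine {S1,S2,S3,S8} on symbol 1: members go to different blocks, giving {S2,S3,S8} and {S1}.
On input 0, block {S2,S3,S8} splits into {S2,S3} and {S8}.
The partition is now stable with 4 blocks: {S0,S6} | {S2,S3} | {S1} | {S8}.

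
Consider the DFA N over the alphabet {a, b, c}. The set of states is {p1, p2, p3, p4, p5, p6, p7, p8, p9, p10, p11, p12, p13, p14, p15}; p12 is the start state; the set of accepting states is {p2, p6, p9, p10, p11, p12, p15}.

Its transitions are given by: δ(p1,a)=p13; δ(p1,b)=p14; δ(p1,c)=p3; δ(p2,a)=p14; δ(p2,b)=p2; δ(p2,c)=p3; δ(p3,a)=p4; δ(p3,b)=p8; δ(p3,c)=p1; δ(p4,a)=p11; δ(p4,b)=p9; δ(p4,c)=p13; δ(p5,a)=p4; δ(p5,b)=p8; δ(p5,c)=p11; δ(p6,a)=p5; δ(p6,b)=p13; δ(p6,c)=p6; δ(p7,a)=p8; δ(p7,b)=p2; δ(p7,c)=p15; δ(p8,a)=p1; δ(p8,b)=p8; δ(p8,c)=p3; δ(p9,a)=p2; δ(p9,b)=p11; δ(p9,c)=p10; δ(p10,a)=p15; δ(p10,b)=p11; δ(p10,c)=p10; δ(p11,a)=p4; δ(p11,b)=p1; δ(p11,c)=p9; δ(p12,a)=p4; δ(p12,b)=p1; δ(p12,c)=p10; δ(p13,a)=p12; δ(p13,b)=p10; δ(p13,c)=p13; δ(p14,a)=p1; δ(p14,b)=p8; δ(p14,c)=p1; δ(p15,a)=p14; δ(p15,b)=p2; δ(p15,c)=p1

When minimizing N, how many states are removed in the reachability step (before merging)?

3

Starting at p12 and following transitions, the reachable set is {p1, p2, p3, p4, p8, p9, p10, p11, p12, p13, p14, p15}. That leaves p5, p6, p7 unreachable — 3 in total.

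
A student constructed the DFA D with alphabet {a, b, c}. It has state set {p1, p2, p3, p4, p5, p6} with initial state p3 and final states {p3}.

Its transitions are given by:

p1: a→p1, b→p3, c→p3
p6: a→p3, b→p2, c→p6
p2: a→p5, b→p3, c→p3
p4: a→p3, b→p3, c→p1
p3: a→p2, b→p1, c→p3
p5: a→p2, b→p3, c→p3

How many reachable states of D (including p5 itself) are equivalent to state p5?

3

States {p4,p6} cannot be reached from the start state, so discard them.
Initial partition by acceptance: {p3} | {p1,p2,p5}.
The partition is now stable with 2 blocks: {p3} | {p1,p2,p5}.
State p5 belongs to the block {p1,p2,p5}, which has 3 states.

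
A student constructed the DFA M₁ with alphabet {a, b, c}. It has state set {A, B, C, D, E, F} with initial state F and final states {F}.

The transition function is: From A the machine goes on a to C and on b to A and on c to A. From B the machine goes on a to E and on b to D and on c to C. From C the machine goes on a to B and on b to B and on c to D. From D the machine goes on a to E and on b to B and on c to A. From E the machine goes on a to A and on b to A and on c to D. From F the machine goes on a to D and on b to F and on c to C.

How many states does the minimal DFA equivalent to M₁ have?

2

Start with accepting vs non-accepting: {F} | {A,B,C,D,E}.
Stable partition: {F} | {A,B,C,D,E} — 2 equivalence classes.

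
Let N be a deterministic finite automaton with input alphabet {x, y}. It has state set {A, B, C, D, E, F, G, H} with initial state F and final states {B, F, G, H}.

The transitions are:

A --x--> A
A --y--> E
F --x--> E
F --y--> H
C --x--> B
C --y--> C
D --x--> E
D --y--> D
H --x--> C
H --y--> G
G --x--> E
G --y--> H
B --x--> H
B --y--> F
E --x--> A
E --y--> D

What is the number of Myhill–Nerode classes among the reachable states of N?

All states are reachable from the start state.
P0 = {B,F,G,H} | {A,C,D,E}.
Split {B,F,G,H} by δ(·,x) → {F,G,H} and {B}.
Split {A,C,D,E} by δ(·,x) → {A,D,E} and {C}.
Split {F,G,H} by δ(·,x) → {F,G} and {H}.
Stable partition: {F,G} | {A,D,E} | {B} | {C} | {H} — 5 equivalence classes.

5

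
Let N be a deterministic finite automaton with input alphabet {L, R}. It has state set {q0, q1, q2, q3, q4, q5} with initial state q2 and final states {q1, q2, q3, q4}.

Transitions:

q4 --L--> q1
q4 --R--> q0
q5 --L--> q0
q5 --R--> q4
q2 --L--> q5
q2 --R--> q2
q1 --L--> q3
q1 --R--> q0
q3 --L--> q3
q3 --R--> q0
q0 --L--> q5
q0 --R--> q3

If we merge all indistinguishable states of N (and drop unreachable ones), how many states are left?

3

Every state is reachable, so we keep all 6.
P0 = {q1,q2,q3,q4} | {q0,q5}.
Refine {q1,q2,q3,q4} on symbol L: members go to different blocks, giving {q1,q3,q4} and {q2}.
Stable partition: {q1,q3,q4} | {q0,q5} | {q2} — 3 equivalence classes.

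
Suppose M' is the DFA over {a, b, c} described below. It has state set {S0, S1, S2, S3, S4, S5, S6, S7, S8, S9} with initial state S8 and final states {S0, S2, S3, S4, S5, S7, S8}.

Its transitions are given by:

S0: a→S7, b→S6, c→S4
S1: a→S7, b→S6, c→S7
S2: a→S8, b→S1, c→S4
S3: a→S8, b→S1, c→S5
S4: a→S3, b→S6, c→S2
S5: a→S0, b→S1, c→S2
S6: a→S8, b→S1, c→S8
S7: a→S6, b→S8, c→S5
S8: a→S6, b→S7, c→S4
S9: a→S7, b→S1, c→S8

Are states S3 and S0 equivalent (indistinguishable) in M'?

First remove the unreachable states {S9}; 9 states remain.
Initial partition by acceptance: {S0,S2,S3,S4,S5,S7,S8} | {S1,S6}.
Refine {S0,S2,S3,S4,S5,S7,S8} on symbol a: members go to different blocks, giving {S0,S2,S3,S4,S5} and {S7,S8}.
On input a, block {S0,S2,S3,S4,S5} splits into {S0,S2,S3} and {S4,S5}.
No further refinement is possible. Final partition (4 blocks): {S0,S2,S3} | {S1,S6} | {S7,S8} | {S4,S5}.
S3 and S0 lie in the same block of the stable partition, so they are equivalent — no string distinguishes them.

Yes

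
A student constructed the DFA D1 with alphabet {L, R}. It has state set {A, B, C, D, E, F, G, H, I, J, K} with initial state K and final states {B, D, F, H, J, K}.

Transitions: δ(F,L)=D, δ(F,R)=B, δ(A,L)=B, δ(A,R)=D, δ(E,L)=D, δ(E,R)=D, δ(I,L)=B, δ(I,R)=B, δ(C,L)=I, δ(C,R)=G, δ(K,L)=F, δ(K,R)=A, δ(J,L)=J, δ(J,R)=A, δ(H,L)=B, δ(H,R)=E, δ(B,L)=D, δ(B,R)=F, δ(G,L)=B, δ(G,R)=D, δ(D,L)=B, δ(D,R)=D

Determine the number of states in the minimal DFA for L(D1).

First remove the unreachable states {C,E,G,H,I,J}; 5 states remain.
Start with accepting vs non-accepting: {B,D,F,K} | {A}.
Refine {B,D,F,K} on symbol R: members go to different blocks, giving {B,D,F} and {K}.
Stable partition: {B,D,F} | {A} | {K} — 3 equivalence classes.

3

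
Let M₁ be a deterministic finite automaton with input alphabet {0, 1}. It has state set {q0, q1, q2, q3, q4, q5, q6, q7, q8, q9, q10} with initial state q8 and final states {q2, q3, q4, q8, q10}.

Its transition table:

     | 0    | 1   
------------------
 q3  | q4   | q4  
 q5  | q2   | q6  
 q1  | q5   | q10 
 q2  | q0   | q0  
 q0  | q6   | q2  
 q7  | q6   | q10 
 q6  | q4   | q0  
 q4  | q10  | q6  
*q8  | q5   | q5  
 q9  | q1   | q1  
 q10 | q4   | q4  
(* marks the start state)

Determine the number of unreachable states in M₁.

Starting at q8 and following transitions, the reachable set is {q0, q2, q4, q5, q6, q8, q10}. That leaves q1, q3, q7, q9 unreachable — 4 in total.

4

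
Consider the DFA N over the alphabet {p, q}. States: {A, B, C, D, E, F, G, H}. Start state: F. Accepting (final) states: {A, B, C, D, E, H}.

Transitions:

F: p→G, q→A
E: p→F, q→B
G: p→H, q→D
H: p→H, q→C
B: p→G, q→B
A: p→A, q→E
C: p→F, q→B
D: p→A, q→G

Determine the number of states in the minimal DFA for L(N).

6

All states are reachable from the start state.
Initial partition by acceptance: {A,B,C,D,E,H} | {F,G}.
Refine {A,B,C,D,E,H} on symbol p: members go to different blocks, giving {A,D,H} and {B,C,E}.
Split {A,D,H} by δ(·,q) → {A,H} and {D}.
Refine {F,G} on symbol p: members go to different blocks, giving {F} and {G}.
On input p, block {B,C,E} splits into {C,E} and {B}.
The partition is now stable with 6 blocks: {A,H} | {F} | {C,E} | {D} | {G} | {B}.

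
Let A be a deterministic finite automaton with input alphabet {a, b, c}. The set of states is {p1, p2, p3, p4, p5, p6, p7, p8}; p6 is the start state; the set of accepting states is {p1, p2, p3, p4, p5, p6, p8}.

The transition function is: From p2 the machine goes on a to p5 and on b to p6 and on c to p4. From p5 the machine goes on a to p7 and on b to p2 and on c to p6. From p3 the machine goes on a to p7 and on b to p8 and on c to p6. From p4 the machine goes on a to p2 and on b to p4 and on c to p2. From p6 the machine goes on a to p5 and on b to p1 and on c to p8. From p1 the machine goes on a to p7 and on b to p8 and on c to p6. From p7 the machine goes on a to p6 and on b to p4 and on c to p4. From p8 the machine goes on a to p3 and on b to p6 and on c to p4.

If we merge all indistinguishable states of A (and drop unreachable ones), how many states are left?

5

Every state is reachable, so we keep all 8.
P0 = {p1,p2,p3,p4,p5,p6,p8} | {p7}.
On input a, block {p1,p2,p3,p4,p5,p6,p8} splits into {p2,p4,p6,p8} and {p1,p3,p5}.
On input a, block {p2,p4,p6,p8} splits into {p2,p6,p8} and {p4}.
Split {p2,p6,p8} by δ(·,b) → {p2,p8} and {p6}.
No further refinement is possible. Final partition (5 blocks): {p2,p8} | {p7} | {p1,p3,p5} | {p4} | {p6}.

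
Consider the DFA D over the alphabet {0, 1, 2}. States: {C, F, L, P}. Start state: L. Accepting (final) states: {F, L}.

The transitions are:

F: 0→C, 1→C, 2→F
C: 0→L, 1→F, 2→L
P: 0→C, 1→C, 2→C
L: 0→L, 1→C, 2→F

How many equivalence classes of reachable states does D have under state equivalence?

Reachable states from the start: {C,F,L}. Unreachable: {P} — drop them.
P0 = {F,L} | {C}.
On input 0, block {F,L} splits into {F} and {L}.
No further refinement is possible. Final partition (3 blocks): {F} | {C} | {L}.

3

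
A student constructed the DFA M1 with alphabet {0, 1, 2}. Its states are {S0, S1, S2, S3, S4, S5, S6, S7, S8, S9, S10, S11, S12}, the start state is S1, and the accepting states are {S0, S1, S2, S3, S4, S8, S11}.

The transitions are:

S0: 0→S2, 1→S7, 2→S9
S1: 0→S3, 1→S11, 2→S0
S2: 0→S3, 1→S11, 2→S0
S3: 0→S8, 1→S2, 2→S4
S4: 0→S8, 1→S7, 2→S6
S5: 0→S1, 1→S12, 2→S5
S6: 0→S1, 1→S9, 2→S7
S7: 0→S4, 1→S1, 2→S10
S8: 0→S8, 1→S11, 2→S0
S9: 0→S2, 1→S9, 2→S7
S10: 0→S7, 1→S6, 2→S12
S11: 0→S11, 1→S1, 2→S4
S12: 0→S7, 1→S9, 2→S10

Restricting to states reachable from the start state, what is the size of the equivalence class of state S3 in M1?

5

States {S5} cannot be reached from the start state, so discard them.
Initial partition by acceptance: {S0,S1,S2,S3,S4,S8,S11} | {S6,S7,S9,S10,S12}.
Refine {S0,S1,S2,S3,S4,S8,S11} on symbol 1: members go to different blocks, giving {S1,S2,S3,S8,S11} and {S0,S4}.
Split {S6,S7,S9,S10,S12} by δ(·,0) → {S6,S9} and {S10,S12} and {S7}.
The partition is now stable with 5 blocks: {S1,S2,S3,S8,S11} | {S6,S9} | {S0,S4} | {S10,S12} | {S7}.
State S3 belongs to the block {S1,S2,S3,S8,S11}, which has 5 states.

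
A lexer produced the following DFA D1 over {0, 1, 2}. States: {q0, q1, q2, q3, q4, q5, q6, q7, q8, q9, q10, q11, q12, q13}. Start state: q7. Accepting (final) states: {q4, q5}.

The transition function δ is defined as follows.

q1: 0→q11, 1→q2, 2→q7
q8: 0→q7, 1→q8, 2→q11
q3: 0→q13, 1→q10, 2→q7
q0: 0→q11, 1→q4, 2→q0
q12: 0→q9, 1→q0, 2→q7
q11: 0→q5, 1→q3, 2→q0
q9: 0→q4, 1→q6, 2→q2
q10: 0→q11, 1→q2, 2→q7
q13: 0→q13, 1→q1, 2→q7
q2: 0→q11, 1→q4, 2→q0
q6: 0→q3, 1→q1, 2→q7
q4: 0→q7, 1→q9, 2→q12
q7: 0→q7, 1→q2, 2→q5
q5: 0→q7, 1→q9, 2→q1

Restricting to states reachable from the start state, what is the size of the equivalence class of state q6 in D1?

3

Reachable states from the start: {q0,q1,q2,q3,q4,q5,q6,q7,q9,q10,q11,q12,q13}. Unreachable: {q8} — drop them.
Start with accepting vs non-accepting: {q4,q5} | {q0,q1,q2,q3,q6,q7,q9,q10,q11,q12,q13}.
Split {q0,q1,q2,q3,q6,q7,q9,q10,q11,q12,q13} by δ(·,0) → {q0,q1,q2,q3,q6,q7,q10,q12,q13} and {q9,q11}.
Refine {q0,q1,q2,q3,q6,q7,q10,q12,q13} on symbol 0: members go to different blocks, giving {q0,q1,q2,q10,q12} and {q3,q6,q7,q13}.
Split {q0,q1,q2,q10,q12} by δ(·,1) → {q1,q10,q12} and {q0,q2}.
Refine {q3,q6,q7,q13} on symbol 1: members go to different blocks, giving {q3,q6,q13} and {q7}.
The partition is now stable with 6 blocks: {q4,q5} | {q1,q10,q12} | {q9,q11} | {q3,q6,q13} | {q0,q2} | {q7}.
State q6 belongs to the block {q3,q6,q13}, which has 3 states.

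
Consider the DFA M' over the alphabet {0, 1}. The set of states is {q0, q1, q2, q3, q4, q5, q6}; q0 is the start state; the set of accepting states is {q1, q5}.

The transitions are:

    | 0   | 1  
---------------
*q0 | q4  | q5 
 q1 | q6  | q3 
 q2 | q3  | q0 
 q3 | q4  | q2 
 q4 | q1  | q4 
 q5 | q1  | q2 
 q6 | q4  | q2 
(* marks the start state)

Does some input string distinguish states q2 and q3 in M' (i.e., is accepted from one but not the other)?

Every state is reachable, so we keep all 7.
Initial partition by acceptance: {q1,q5} | {q0,q2,q3,q4,q6}.
Refine {q1,q5} on symbol 0: members go to different blocks, giving {q1} and {q5}.
Split {q0,q2,q3,q4,q6} by δ(·,0) → {q0,q2,q3,q6} and {q4}.
Refine {q0,q2,q3,q6} on symbol 0: members go to different blocks, giving {q0,q3,q6} and {q2}.
On input 1, block {q0,q3,q6} splits into {q3,q6} and {q0}.
The partition is now stable with 6 blocks: {q1} | {q3,q6} | {q5} | {q4} | {q2} | {q0}.
q2 and q3 end up in different blocks, so they are distinguishable. For instance, the string '00' is accepted from only q3.

Yes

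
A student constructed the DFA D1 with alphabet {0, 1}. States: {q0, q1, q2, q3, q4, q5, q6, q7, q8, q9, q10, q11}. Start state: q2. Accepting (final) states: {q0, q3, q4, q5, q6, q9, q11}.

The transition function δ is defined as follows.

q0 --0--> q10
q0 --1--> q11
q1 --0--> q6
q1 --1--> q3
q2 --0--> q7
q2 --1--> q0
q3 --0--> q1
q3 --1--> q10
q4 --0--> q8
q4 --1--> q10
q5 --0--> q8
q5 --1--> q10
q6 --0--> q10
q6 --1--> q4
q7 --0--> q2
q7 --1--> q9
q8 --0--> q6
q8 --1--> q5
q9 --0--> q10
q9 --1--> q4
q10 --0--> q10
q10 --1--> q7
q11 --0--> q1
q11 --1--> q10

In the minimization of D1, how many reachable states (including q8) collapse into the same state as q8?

Initial partition by acceptance: {q0,q3,q4,q5,q6,q9,q11} | {q1,q2,q7,q8,q10}.
On input 1, block {q0,q3,q4,q5,q6,q9,q11} splits into {q3,q4,q5,q11} and {q0,q6,q9}.
Refine {q1,q2,q7,q8,q10} on symbol 0: members go to different blocks, giving {q2,q7,q10} and {q1,q8}.
Refine {q2,q7,q10} on symbol 1: members go to different blocks, giving {q2,q7} and {q10}.
The partition is now stable with 5 blocks: {q3,q4,q5,q11} | {q2,q7} | {q0,q6,q9} | {q1,q8} | {q10}.
The equivalence class containing q8 is {q1,q8}, of size 2.

2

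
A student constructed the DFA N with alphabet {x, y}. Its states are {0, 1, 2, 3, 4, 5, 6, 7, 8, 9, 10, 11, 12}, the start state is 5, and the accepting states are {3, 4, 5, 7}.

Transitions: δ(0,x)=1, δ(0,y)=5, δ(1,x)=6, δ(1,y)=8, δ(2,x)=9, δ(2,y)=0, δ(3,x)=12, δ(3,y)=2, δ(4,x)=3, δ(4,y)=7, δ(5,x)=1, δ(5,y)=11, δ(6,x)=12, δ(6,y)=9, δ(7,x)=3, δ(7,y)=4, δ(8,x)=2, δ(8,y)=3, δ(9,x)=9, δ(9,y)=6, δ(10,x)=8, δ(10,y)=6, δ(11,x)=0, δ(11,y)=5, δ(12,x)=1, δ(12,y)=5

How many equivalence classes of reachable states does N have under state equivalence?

9

First remove the unreachable states {4,7,10}; 10 states remain.
Start with accepting vs non-accepting: {3,5} | {0,1,2,6,8,9,11,12}.
Split {0,1,2,6,8,9,11,12} by δ(·,y) → {0,8,11,12} and {1,2,6,9}.
Refine {3,5} on symbol x: members go to different blocks, giving {3} and {5}.
Split {0,8,11,12} by δ(·,x) → {0,8,12} and {11}.
On input y, block {0,8,12} splits into {0,12} and {8}.
On input x, block {1,2,6,9} splits into {1,2,9} and {6}.
Refine {1,2,9} on symbol x: members go to different blocks, giving {2,9} and {1}.
Refine {2,9} on symbol y: members go to different blocks, giving {2} and {9}.
Stable partition: {3} | {0,12} | {2} | {5} | {11} | {8} | {6} | {1} | {9} — 9 equivalence classes.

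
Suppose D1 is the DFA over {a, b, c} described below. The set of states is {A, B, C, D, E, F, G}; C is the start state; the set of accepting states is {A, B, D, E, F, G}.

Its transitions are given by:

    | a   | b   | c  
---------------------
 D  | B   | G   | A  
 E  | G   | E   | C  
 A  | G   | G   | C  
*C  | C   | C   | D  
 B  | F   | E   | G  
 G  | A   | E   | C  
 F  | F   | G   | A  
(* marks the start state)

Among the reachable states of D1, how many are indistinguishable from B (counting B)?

Initial partition by acceptance: {A,B,D,E,F,G} | {C}.
Refine {A,B,D,E,F,G} on symbol c: members go to different blocks, giving {A,E,G} and {B,D,F}.
Stable partition: {A,E,G} | {C} | {B,D,F} — 3 equivalence classes.
The equivalence class containing B is {B,D,F}, of size 3.

3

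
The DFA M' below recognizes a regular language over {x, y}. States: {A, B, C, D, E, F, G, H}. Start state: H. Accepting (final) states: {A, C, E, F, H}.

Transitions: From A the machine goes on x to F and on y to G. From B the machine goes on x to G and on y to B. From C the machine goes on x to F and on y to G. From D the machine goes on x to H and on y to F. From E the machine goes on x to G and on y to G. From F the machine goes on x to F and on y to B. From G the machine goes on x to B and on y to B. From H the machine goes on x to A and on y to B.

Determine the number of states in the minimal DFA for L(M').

Reachable states from the start: {A,B,F,G,H}. Unreachable: {C,D,E} — drop them.
Initial partition by acceptance: {A,F,H} | {B,G}.
No further refinement is possible. Final partition (2 blocks): {A,F,H} | {B,G}.

2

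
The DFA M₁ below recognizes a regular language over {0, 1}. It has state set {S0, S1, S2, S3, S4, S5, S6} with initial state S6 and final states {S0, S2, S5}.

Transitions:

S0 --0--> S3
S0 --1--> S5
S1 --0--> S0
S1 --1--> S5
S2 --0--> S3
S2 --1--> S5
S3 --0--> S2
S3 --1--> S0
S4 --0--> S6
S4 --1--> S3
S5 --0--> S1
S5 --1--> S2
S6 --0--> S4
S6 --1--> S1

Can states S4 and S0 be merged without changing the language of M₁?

P0 = {S0,S2,S5} | {S1,S3,S4,S6}.
On input 0, block {S1,S3,S4,S6} splits into {S1,S3} and {S4,S6}.
Stable partition: {S0,S2,S5} | {S1,S3} | {S4,S6} — 3 equivalence classes.
S4 and S0 end up in different blocks, so they are distinguishable. For instance, the string 'ε' is accepted from only S0.

No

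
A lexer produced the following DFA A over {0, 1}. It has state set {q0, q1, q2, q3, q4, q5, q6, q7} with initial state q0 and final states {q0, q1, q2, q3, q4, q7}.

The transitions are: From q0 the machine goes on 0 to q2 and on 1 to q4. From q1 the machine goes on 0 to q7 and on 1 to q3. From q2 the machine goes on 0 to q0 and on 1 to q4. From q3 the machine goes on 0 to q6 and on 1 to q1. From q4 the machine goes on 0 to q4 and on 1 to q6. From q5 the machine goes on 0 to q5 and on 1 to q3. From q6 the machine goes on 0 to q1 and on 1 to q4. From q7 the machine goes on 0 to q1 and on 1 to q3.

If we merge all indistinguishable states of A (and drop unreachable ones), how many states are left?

Reachable states from the start: {q0,q1,q2,q3,q4,q6,q7}. Unreachable: {q5} — drop them.
Start with accepting vs non-accepting: {q0,q1,q2,q3,q4,q7} | {q6}.
Refine {q0,q1,q2,q3,q4,q7} on symbol 0: members go to different blocks, giving {q0,q1,q2,q4,q7} and {q3}.
Refine {q0,q1,q2,q4,q7} on symbol 1: members go to different blocks, giving {q0,q2} and {q1,q7} and {q4}.
No further refinement is possible. Final partition (5 blocks): {q0,q2} | {q6} | {q3} | {q1,q7} | {q4}.

5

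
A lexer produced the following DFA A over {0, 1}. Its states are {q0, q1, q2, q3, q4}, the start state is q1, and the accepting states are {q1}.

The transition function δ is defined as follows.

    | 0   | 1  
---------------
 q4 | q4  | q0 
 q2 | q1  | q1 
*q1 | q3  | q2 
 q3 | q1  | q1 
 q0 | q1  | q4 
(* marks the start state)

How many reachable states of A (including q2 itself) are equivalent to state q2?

2

First remove the unreachable states {q0,q4}; 3 states remain.
Initial partition by acceptance: {q1} | {q2,q3}.
The partition is now stable with 2 blocks: {q1} | {q2,q3}.
The equivalence class containing q2 is {q2,q3}, of size 2.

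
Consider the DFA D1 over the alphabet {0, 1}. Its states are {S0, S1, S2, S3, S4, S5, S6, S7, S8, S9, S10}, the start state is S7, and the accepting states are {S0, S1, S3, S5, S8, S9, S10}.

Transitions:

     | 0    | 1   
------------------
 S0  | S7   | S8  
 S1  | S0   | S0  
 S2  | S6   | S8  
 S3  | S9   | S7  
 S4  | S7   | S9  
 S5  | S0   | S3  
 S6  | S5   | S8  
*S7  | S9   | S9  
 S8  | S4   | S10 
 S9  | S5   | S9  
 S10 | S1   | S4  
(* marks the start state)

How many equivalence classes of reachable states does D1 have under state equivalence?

First remove the unreachable states {S2,S6}; 9 states remain.
Initial partition by acceptance: {S0,S1,S3,S5,S8,S9,S10} | {S4,S7}.
On input 0, block {S0,S1,S3,S5,S8,S9,S10} splits into {S1,S3,S5,S9,S10} and {S0,S8}.
On input 0, block {S1,S3,S5,S9,S10} splits into {S3,S9,S10} and {S1,S5}.
Refine {S3,S9,S10} on symbol 0: members go to different blocks, giving {S9,S10} and {S3}.
Split {S9,S10} by δ(·,1) → {S9} and {S10}.
Split {S4,S7} by δ(·,0) → {S4} and {S7}.
On input 0, block {S0,S8} splits into {S0} and {S8}.
Split {S1,S5} by δ(·,1) → {S1} and {S5}.
Stable partition: {S9} | {S4} | {S0} | {S1} | {S3} | {S10} | {S7} | {S8} | {S5} — 9 equivalence classes.

9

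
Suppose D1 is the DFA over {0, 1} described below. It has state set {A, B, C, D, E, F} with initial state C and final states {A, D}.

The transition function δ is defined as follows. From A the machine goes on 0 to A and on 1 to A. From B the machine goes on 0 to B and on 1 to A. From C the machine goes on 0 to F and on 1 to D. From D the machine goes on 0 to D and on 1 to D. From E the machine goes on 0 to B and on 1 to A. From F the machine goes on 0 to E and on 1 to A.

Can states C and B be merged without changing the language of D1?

Yes

P0 = {A,D} | {B,C,E,F}.
The partition is now stable with 2 blocks: {A,D} | {B,C,E,F}.
C and B lie in the same block of the stable partition, so they are equivalent — no string distinguishes them.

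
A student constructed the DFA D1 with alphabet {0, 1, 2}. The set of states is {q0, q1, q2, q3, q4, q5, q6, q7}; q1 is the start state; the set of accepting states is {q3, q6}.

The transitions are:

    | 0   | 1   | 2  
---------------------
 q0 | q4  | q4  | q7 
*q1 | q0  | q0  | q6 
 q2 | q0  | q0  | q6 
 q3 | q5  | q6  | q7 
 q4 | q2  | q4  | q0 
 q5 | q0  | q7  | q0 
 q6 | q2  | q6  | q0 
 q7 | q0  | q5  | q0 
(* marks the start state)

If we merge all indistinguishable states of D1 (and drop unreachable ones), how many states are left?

5

First remove the unreachable states {q3}; 7 states remain.
P0 = {q6} | {q0,q1,q2,q4,q5,q7}.
Split {q0,q1,q2,q4,q5,q7} by δ(·,2) → {q0,q4,q5,q7} and {q1,q2}.
Split {q0,q4,q5,q7} by δ(·,0) → {q0,q5,q7} and {q4}.
Split {q0,q5,q7} by δ(·,0) → {q5,q7} and {q0}.
The partition is now stable with 5 blocks: {q6} | {q5,q7} | {q1,q2} | {q4} | {q0}.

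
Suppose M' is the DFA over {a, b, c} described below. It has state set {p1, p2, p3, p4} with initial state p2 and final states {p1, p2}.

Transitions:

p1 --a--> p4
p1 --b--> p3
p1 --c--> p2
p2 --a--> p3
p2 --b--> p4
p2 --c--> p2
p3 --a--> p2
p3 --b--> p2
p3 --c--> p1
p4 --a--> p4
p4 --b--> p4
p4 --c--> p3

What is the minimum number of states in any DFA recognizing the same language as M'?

All states are reachable from the start state.
Start with accepting vs non-accepting: {p1,p2} | {p3,p4}.
On input a, block {p3,p4} splits into {p3} and {p4}.
On input a, block {p1,p2} splits into {p1} and {p2}.
The partition is now stable with 4 blocks: {p1} | {p3} | {p4} | {p2}.

4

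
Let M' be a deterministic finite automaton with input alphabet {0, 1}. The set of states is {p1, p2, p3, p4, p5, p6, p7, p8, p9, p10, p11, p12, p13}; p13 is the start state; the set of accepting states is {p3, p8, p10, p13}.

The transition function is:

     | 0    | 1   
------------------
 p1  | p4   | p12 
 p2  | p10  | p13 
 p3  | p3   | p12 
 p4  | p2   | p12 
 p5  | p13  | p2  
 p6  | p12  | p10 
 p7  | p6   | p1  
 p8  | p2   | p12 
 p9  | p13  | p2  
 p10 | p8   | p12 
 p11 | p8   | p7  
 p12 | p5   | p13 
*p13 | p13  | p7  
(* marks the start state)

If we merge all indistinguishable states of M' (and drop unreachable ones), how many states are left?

10

States {p3,p9,p11} cannot be reached from the start state, so discard them.
Initial partition by acceptance: {p8,p10,p13} | {p1,p2,p4,p5,p6,p7,p12}.
On input 0, block {p8,p10,p13} splits into {p10,p13} and {p8}.
On input 0, block {p10,p13} splits into {p10} and {p13}.
Refine {p1,p2,p4,p5,p6,p7,p12} on symbol 0: members go to different blocks, giving {p1,p4,p6,p7,p12} and {p2} and {p5}.
Refine {p1,p4,p6,p7,p12} on symbol 0: members go to different blocks, giving {p1,p6,p7} and {p4} and {p12}.
Split {p1,p6,p7} by δ(·,0) → {p1} and {p6} and {p7}.
The partition is now stable with 10 blocks: {p10} | {p1} | {p8} | {p13} | {p2} | {p5} | {p4} | {p12} | {p6} | {p7}.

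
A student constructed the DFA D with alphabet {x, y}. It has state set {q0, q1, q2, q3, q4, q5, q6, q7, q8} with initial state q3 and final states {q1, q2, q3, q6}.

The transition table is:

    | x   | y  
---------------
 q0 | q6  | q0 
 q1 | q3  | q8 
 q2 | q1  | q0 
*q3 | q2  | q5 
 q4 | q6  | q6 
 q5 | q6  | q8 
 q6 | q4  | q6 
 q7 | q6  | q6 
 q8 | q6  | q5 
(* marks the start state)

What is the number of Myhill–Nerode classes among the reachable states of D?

4

Reachable states from the start: {q0,q1,q2,q3,q4,q5,q6,q8}. Unreachable: {q7} — drop them.
P0 = {q1,q2,q3,q6} | {q0,q4,q5,q8}.
Split {q1,q2,q3,q6} by δ(·,x) → {q1,q2,q3} and {q6}.
Split {q0,q4,q5,q8} by δ(·,y) → {q0,q5,q8} and {q4}.
No further refinement is possible. Final partition (4 blocks): {q1,q2,q3} | {q0,q5,q8} | {q6} | {q4}.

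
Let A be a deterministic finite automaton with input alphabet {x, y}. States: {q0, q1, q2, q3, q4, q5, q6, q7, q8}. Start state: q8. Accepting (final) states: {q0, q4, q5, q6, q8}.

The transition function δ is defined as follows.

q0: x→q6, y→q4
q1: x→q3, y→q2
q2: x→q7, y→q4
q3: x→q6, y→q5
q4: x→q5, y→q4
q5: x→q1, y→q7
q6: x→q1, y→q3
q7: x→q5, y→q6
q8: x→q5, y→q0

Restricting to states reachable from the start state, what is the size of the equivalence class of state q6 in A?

2

Start with accepting vs non-accepting: {q0,q4,q5,q6,q8} | {q1,q2,q3,q7}.
Split {q0,q4,q5,q6,q8} by δ(·,x) → {q0,q4,q8} and {q5,q6}.
Refine {q1,q2,q3,q7} on symbol x: members go to different blocks, giving {q1,q2} and {q3,q7}.
Refine {q1,q2} on symbol y: members go to different blocks, giving {q1} and {q2}.
The partition is now stable with 5 blocks: {q0,q4,q8} | {q1} | {q5,q6} | {q3,q7} | {q2}.
State q6 belongs to the block {q5,q6}, which has 2 states.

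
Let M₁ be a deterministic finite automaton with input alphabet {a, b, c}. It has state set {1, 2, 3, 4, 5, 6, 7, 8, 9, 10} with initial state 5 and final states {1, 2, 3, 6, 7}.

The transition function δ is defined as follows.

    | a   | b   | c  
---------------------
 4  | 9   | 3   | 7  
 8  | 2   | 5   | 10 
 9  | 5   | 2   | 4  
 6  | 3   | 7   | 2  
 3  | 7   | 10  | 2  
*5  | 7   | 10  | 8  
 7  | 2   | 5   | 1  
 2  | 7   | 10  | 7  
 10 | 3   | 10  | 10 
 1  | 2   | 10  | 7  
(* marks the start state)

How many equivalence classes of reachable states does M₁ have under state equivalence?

2

Reachable states from the start: {1,2,3,5,7,8,10}. Unreachable: {4,6,9} — drop them.
Start with accepting vs non-accepting: {1,2,3,7} | {5,8,10}.
No further refinement is possible. Final partition (2 blocks): {1,2,3,7} | {5,8,10}.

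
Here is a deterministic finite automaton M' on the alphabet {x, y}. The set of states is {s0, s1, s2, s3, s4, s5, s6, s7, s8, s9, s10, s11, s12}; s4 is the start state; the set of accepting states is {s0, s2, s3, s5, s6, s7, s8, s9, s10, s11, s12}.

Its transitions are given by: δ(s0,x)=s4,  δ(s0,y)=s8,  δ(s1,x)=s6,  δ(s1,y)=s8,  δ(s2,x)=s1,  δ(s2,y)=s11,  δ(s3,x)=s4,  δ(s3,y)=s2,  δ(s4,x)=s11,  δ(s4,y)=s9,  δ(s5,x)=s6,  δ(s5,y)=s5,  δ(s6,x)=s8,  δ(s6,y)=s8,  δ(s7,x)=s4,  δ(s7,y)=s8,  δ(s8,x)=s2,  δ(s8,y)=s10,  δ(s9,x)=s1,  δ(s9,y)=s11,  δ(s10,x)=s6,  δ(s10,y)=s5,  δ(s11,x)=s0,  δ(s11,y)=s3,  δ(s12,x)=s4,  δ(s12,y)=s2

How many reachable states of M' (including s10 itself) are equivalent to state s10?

2

Reachable states from the start: {s0,s1,s2,s3,s4,s5,s6,s8,s9,s10,s11}. Unreachable: {s7,s12} — drop them.
Start with accepting vs non-accepting: {s0,s2,s3,s5,s6,s8,s9,s10,s11} | {s1,s4}.
On input x, block {s0,s2,s3,s5,s6,s8,s9,s10,s11} splits into {s5,s6,s8,s10,s11} and {s0,s2,s3,s9}.
Split {s5,s6,s8,s10,s11} by δ(·,x) → {s5,s6,s10} and {s8,s11}.
On input x, block {s5,s6,s10} splits into {s5,s10} and {s6}.
On input x, block {s1,s4} splits into {s1} and {s4}.
On input x, block {s0,s2,s3,s9} splits into {s0,s3} and {s2,s9}.
Split {s0,s3} by δ(·,y) → {s0} and {s3}.
Refine {s8,s11} on symbol x: members go to different blocks, giving {s8} and {s11}.
No further refinement is possible. Final partition (9 blocks): {s5,s10} | {s1} | {s0} | {s8} | {s6} | {s4} | {s2,s9} | {s3} | {s11}.
State s10 belongs to the block {s5,s10}, which has 2 states.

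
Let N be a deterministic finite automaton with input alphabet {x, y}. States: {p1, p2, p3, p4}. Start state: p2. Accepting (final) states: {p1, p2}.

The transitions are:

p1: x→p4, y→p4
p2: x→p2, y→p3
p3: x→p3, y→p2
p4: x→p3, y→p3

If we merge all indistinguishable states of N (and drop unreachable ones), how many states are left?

2

First remove the unreachable states {p1,p4}; 2 states remain.
Start with accepting vs non-accepting: {p2} | {p3}.
The partition is now stable with 2 blocks: {p2} | {p3}.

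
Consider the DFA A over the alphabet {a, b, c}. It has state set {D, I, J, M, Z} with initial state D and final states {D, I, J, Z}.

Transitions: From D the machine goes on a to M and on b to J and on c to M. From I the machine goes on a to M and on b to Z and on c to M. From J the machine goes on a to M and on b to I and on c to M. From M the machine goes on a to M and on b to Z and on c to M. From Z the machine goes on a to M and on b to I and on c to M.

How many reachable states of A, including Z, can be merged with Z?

Every state is reachable, so we keep all 5.
Initial partition by acceptance: {D,I,J,Z} | {M}.
Stable partition: {D,I,J,Z} | {M} — 2 equivalence classes.
State Z belongs to the block {D,I,J,Z}, which has 4 states.

4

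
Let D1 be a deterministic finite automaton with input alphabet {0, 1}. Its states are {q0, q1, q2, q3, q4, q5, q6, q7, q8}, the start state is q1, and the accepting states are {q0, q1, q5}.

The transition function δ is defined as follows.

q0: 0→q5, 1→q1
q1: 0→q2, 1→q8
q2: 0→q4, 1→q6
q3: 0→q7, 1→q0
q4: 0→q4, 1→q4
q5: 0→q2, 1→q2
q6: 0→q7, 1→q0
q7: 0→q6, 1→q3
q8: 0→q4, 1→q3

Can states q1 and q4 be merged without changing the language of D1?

Every state is reachable, so we keep all 9.
P0 = {q0,q1,q5} | {q2,q3,q4,q6,q7,q8}.
Split {q0,q1,q5} by δ(·,0) → {q1,q5} and {q0}.
Split {q2,q3,q4,q6,q7,q8} by δ(·,1) → {q2,q4,q7,q8} and {q3,q6}.
Refine {q2,q4,q7,q8} on symbol 0: members go to different blocks, giving {q2,q4,q8} and {q7}.
Refine {q2,q4,q8} on symbol 1: members go to different blocks, giving {q2,q8} and {q4}.
No further refinement is possible. Final partition (6 blocks): {q1,q5} | {q2,q8} | {q0} | {q3,q6} | {q7} | {q4}.
q1 and q4 end up in different blocks, so they are distinguishable. For instance, the string 'ε' is accepted from only q1.

No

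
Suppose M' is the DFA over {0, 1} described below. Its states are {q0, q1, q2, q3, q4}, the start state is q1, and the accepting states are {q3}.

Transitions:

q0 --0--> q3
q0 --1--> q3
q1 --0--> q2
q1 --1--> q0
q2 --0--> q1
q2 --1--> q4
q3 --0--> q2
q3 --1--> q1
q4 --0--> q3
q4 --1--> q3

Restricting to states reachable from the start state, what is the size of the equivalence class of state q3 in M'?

1

All states are reachable from the start state.
Initial partition by acceptance: {q3} | {q0,q1,q2,q4}.
Split {q0,q1,q2,q4} by δ(·,0) → {q0,q4} and {q1,q2}.
The partition is now stable with 3 blocks: {q3} | {q0,q4} | {q1,q2}.
The equivalence class containing q3 is {q3}, of size 1.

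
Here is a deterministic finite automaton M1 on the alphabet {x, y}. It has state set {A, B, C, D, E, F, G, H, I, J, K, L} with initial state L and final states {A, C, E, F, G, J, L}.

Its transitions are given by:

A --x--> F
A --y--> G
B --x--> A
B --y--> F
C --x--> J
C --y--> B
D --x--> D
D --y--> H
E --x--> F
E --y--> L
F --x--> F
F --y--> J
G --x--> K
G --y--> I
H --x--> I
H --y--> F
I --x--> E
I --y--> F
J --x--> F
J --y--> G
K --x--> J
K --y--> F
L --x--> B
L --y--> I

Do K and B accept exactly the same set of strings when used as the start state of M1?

First remove the unreachable states {C,D,H}; 9 states remain.
Initial partition by acceptance: {A,E,F,G,J,L} | {B,I,K}.
Refine {A,E,F,G,J,L} on symbol x: members go to different blocks, giving {A,E,F,J} and {G,L}.
Split {A,E,F,J} by δ(·,y) → {A,E,J} and {F}.
Stable partition: {A,E,J} | {B,I,K} | {G,L} | {F} — 4 equivalence classes.
K and B lie in the same block of the stable partition, so they are equivalent — no string distinguishes them.

Yes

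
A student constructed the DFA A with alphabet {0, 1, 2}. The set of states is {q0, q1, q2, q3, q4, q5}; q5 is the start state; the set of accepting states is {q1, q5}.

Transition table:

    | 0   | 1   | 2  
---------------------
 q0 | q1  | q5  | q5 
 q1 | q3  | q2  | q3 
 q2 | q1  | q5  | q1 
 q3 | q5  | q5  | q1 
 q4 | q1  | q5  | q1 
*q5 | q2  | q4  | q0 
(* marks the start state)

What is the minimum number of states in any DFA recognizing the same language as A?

Every state is reachable, so we keep all 6.
P0 = {q1,q5} | {q0,q2,q3,q4}.
Stable partition: {q1,q5} | {q0,q2,q3,q4} — 2 equivalence classes.

2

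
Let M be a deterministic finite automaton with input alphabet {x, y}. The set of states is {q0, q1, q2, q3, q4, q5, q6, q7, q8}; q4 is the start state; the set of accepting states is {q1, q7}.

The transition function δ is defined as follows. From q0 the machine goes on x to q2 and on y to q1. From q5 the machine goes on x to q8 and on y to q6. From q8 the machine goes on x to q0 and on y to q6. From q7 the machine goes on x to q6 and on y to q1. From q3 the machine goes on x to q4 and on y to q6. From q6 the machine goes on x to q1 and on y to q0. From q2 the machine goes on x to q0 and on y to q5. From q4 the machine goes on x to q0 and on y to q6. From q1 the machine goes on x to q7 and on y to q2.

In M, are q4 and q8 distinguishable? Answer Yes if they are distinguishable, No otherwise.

Reachable states from the start: {q0,q1,q2,q4,q5,q6,q7,q8}. Unreachable: {q3} — drop them.
P0 = {q1,q7} | {q0,q2,q4,q5,q6,q8}.
On input x, block {q1,q7} splits into {q1} and {q7}.
Split {q0,q2,q4,q5,q6,q8} by δ(·,x) → {q0,q2,q4,q5,q8} and {q6}.
On input y, block {q0,q2,q4,q5,q8} splits into {q4,q5,q8} and {q0} and {q2}.
On input x, block {q4,q5,q8} splits into {q4,q8} and {q5}.
Stable partition: {q1} | {q4,q8} | {q7} | {q6} | {q0} | {q2} | {q5} — 7 equivalence classes.
q4 and q8 lie in the same block of the stable partition, so they are equivalent — no string distinguishes them.

No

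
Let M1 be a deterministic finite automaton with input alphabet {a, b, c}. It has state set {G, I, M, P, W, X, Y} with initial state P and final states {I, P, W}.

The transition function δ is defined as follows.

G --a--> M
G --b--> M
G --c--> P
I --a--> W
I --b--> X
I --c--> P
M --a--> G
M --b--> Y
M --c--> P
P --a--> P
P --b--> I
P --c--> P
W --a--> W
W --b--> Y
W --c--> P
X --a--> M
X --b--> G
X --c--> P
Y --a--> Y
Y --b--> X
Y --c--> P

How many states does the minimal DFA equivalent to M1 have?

3

Initial partition by acceptance: {I,P,W} | {G,M,X,Y}.
Split {I,P,W} by δ(·,b) → {I,W} and {P}.
No further refinement is possible. Final partition (3 blocks): {I,W} | {G,M,X,Y} | {P}.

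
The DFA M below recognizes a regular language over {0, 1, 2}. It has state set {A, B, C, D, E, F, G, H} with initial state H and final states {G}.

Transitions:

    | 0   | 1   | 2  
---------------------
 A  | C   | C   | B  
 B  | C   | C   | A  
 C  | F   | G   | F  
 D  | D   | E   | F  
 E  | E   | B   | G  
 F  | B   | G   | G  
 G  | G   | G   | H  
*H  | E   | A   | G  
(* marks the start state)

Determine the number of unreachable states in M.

BFS from H reaches {A, B, C, E, F, G, H}; the 1 state(s) D are never visited.

1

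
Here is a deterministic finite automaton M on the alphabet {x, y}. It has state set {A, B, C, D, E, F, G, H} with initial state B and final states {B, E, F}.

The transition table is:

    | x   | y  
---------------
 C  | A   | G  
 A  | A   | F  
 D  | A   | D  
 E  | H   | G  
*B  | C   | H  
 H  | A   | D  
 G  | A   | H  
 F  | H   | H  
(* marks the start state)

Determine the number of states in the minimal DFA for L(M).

3

States {E} cannot be reached from the start state, so discard them.
P0 = {B,F} | {A,C,D,G,H}.
Refine {A,C,D,G,H} on symbol y: members go to different blocks, giving {C,D,G,H} and {A}.
Stable partition: {B,F} | {C,D,G,H} | {A} — 3 equivalence classes.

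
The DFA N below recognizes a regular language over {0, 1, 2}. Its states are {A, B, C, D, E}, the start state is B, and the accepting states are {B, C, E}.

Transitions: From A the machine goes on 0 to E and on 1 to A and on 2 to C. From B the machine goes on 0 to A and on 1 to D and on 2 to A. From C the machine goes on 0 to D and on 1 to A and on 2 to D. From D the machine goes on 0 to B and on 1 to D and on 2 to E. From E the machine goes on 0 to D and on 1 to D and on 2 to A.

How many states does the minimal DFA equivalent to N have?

2

Initial partition by acceptance: {B,C,E} | {A,D}.
No further refinement is possible. Final partition (2 blocks): {B,C,E} | {A,D}.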